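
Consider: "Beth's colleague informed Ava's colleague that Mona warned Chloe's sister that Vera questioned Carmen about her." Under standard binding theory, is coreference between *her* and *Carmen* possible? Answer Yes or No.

*Carmen* is an R-expression; Principle C requires it to be free (not bound by any c-commanding expression).
— her: second object of the clause headed by 'questioned'; the R-expression locally c-commands the pronoun — coreference blocked (Principle B on the pronoun).

No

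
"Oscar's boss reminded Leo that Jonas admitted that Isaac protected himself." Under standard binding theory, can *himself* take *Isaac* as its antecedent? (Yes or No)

*himself* is a reflexive; Principle A requires it to be bound within its binding domain — the clause headed by 'protected'.
— Isaac: subject of the clause headed by 'protected'; c-commands the reflexive within its binding domain — allowed (Principle A).

Yes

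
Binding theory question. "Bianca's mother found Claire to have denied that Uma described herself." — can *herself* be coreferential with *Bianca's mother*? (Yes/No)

No

*herself* is a reflexive; Principle A requires it to be bound within its binding domain — the clause headed by 'described'.
— Bianca's mother: subject of the matrix clause; c-commands the reflexive but lies outside its binding domain — cannot bind it (Principle A).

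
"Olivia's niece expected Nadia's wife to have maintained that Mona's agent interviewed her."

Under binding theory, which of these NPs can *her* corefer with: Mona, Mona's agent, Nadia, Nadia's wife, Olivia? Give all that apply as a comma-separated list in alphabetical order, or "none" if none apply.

Mona, Nadia, Nadia's wife, Olivia

*her* is a pronoun; Principle B requires it to be free in its binding domain — the clause headed by 'interviewed'.
— Mona: possessor inside the subject DP of the clause headed by 'interviewed'; does not c-command the pronoun — Principle B does not apply; allowed.
— Mona's agent: subject of the clause headed by 'interviewed'; c-commands the pronoun within its binding domain — blocked (Principle B).
— Nadia: possessor inside the subject DP of the clause headed by 'maintained'; does not c-command the pronoun — Principle B does not apply; allowed.
— Nadia's wife: subject of the clause headed by 'maintained'; c-commands the pronoun but lies outside its binding domain — allowed.
— Olivia: possessor inside the subject DP of the matrix clause; does not c-command the pronoun — Principle B does not apply; allowed.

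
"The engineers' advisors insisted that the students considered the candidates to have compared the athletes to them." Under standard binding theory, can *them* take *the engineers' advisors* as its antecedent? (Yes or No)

*them* is a pronoun; Principle B requires it to be free in its binding domain — the clause headed by 'compared'.
— the engineers' advisors: subject of the matrix clause; c-commands the pronoun but lies outside its binding domain — allowed.

Yes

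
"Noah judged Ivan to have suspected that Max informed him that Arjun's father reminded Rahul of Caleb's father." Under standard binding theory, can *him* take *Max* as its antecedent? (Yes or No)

No

*him* is a pronoun; Principle B requires it to be free in its binding domain — the clause headed by 'informed'.
— Max: subject of the clause headed by 'informed'; c-commands the pronoun within its binding domain — blocked (Principle B).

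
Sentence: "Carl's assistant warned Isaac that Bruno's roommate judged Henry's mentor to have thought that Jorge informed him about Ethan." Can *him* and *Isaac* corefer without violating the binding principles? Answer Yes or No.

Yes

*Isaac* is an R-expression; Principle C requires it to be free (not bound by any c-commanding expression).
— him: object of the clause headed by 'informed'; the pronoun does not c-command the R-expression — coreference allowed.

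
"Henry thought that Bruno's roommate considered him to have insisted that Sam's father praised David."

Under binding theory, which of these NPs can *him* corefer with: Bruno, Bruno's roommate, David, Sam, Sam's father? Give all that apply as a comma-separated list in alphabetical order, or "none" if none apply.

*him* is a pronoun; Principle B requires it to be free in its binding domain — the clause headed by 'considered'.
— Bruno: possessor inside the subject DP of the clause headed by 'considered'; does not c-command the pronoun — Principle B does not apply; allowed.
— Bruno's roommate: subject of the clause headed by 'considered'; c-commands the pronoun within its binding domain — blocked (Principle B).
— David: object of the clause headed by 'praised'; is c-commanded by the pronoun; coreference would bind this R-expression — blocked (Principle C).
— Sam: possessor inside the subject DP of the clause headed by 'praised'; is c-commanded by the pronoun; coreference would bind this R-expression — blocked (Principle C).
— Sam's father: subject of the clause headed by 'praised'; is c-commanded by the pronoun; coreference would bind this R-expression — blocked (Principle C).

Bruno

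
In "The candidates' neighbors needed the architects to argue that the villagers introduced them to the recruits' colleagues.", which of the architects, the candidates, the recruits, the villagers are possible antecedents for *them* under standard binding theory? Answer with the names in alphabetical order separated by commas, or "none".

the architects, the candidates

*them* is a pronoun; Principle B requires it to be free in its binding domain — the clause headed by 'introduced'.
— the architects: subject of the clause headed by 'argue'; c-commands the pronoun but lies outside its binding domain — allowed.
— the candidates: possessor inside the subject DP of the matrix clause; does not c-command the pronoun — Principle B does not apply; allowed.
— the recruits: possessor inside the second object DP of the clause headed by 'introduced'; is c-commanded by the pronoun; coreference would bind this R-expression — blocked (Principle C).
— the villagers: subject of the clause headed by 'introduced'; c-commands the pronoun within its binding domain — blocked (Principle B).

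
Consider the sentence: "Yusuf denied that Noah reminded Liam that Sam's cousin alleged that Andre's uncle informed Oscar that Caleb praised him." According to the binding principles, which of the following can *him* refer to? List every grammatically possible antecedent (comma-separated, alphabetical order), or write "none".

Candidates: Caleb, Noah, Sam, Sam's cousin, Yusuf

Noah, Sam, Sam's cousin, Yusuf

*him* is a pronoun; Principle B requires it to be free in its binding domain — the clause headed by 'praised'.
— Caleb: subject of the clause headed by 'praised'; c-commands the pronoun within its binding domain — blocked (Principle B).
— Noah: subject of the clause headed by 'reminded'; c-commands the pronoun but lies outside its binding domain — allowed.
— Sam: possessor inside the subject DP of the clause headed by 'alleged'; does not c-command the pronoun — Principle B does not apply; allowed.
— Sam's cousin: subject of the clause headed by 'alleged'; c-commands the pronoun but lies outside its binding domain — allowed.
— Yusuf: subject of the matrix clause; c-commands the pronoun but lies outside its binding domain — allowed.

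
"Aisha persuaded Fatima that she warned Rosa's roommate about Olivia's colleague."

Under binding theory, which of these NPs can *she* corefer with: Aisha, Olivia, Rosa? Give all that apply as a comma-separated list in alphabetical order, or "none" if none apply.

*she* is a pronoun; Principle B requires it to be free in its binding domain — the clause headed by 'warned'.
— Aisha: subject of the matrix clause; c-commands the pronoun but lies outside its binding domain — allowed.
— Olivia: possessor inside the second object DP of the clause headed by 'warned'; is c-commanded by the pronoun; coreference would bind this R-expression — blocked (Principle C).
— Rosa: possessor inside the object DP of the clause headed by 'warned'; is c-commanded by the pronoun; coreference would bind this R-expression — blocked (Principle C).

Aisha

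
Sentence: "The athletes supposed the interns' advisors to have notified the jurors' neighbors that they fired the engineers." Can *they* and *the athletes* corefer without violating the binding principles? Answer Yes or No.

Yes

*the athletes* is an R-expression; Principle C requires it to be free (not bound by any c-commanding expression).
— they: subject of the clause headed by 'fired'; the pronoun does not c-command the R-expression — coreference allowed.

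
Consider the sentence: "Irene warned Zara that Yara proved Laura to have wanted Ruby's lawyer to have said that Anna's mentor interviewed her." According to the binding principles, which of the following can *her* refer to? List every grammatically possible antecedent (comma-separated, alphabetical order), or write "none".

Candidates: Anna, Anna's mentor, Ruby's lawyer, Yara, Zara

Anna, Ruby's lawyer, Yara, Zara

*her* is a pronoun; Principle B requires it to be free in its binding domain — the clause headed by 'interviewed'.
— Anna: possessor inside the subject DP of the clause headed by 'interviewed'; does not c-command the pronoun — Principle B does not apply; allowed.
— Anna's mentor: subject of the clause headed by 'interviewed'; c-commands the pronoun within its binding domain — blocked (Principle B).
— Ruby's lawyer: subject of the clause headed by 'said'; c-commands the pronoun but lies outside its binding domain — allowed.
— Yara: subject of the clause headed by 'proved'; c-commands the pronoun but lies outside its binding domain — allowed.
— Zara: object of the matrix clause; c-commands the pronoun but lies outside its binding domain — allowed.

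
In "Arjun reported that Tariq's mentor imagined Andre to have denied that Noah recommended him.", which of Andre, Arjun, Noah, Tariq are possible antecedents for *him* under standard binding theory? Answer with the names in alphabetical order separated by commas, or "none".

Andre, Arjun, Tariq

*him* is a pronoun; Principle B requires it to be free in its binding domain — the clause headed by 'recommended'.
— Andre: subject of the clause headed by 'denied'; c-commands the pronoun but lies outside its binding domain — allowed.
— Arjun: subject of the matrix clause; c-commands the pronoun but lies outside its binding domain — allowed.
— Noah: subject of the clause headed by 'recommended'; c-commands the pronoun within its binding domain — blocked (Principle B).
— Tariq: possessor inside the subject DP of the clause headed by 'imagined'; does not c-command the pronoun — Principle B does not apply; allowed.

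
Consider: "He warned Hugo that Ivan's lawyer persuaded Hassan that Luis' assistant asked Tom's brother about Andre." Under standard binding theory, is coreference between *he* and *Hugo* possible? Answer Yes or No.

No

*Hugo* is an R-expression; Principle C requires it to be free (not bound by any c-commanding expression).
— he: subject of the matrix clause; the pronoun c-commands the R-expression — coreference blocked (Principle C).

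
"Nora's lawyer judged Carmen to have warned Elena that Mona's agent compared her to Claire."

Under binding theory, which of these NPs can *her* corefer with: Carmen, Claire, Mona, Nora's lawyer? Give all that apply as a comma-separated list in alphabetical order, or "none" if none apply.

*her* is a pronoun; Principle B requires it to be free in its binding domain — the clause headed by 'compared'.
— Carmen: subject of the clause headed by 'warned'; c-commands the pronoun but lies outside its binding domain — allowed.
— Claire: second object of the clause headed by 'compared'; is c-commanded by the pronoun; coreference would bind this R-expression — blocked (Principle C).
— Mona: possessor inside the subject DP of the clause headed by 'compared'; does not c-command the pronoun — Principle B does not apply; allowed.
— Nora's lawyer: subject of the matrix clause; c-commands the pronoun but lies outside its binding domain — allowed.

Carmen, Mona, Nora's lawyer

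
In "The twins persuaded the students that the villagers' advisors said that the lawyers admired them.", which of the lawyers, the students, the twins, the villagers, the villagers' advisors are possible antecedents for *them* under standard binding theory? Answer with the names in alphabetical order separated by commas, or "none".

the students, the twins, the villagers, the villagers' advisors

*them* is a pronoun; Principle B requires it to be free in its binding domain — the clause headed by 'admired'.
— the lawyers: subject of the clause headed by 'admired'; c-commands the pronoun within its binding domain — blocked (Principle B).
— the students: object of the matrix clause; c-commands the pronoun but lies outside its binding domain — allowed.
— the twins: subject of the matrix clause; c-commands the pronoun but lies outside its binding domain — allowed.
— the villagers: possessor inside the subject DP of the clause headed by 'said'; does not c-command the pronoun — Principle B does not apply; allowed.
— the villagers' advisors: subject of the clause headed by 'said'; c-commands the pronoun but lies outside its binding domain — allowed.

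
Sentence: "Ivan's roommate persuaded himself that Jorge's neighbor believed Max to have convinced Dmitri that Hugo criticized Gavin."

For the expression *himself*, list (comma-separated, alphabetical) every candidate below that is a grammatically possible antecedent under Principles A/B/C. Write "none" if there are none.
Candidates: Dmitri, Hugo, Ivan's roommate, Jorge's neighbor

*himself* is a reflexive; Principle A requires it to be bound within its binding domain — the matrix clause.
— Dmitri: object of the clause headed by 'convinced'; does not c-command the reflexive — cannot bind it (Principle A).
— Hugo: subject of the clause headed by 'criticized'; does not c-command the reflexive — cannot bind it (Principle A).
— Ivan's roommate: subject of the matrix clause; c-commands the reflexive within its binding domain — allowed (Principle A).
— Jorge's neighbor: subject of the clause headed by 'believed'; does not c-command the reflexive — cannot bind it (Principle A).

Ivan's roommate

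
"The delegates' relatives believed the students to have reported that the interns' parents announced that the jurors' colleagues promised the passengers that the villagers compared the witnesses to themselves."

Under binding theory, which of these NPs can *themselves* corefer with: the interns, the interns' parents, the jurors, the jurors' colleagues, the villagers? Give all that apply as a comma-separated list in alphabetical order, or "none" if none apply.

the villagers

*themselves* is a reflexive; Principle A requires it to be bound within its binding domain — the clause headed by 'compared'.
— the interns: possessor inside the subject DP of the clause headed by 'announced'; does not c-command the reflexive — cannot bind it (Principle A).
— the interns' parents: subject of the clause headed by 'announced'; c-commands the reflexive but lies outside its binding domain — cannot bind it (Principle A).
— the jurors: possessor inside the subject DP of the clause headed by 'promised'; does not c-command the reflexive — cannot bind it (Principle A).
— the jurors' colleagues: subject of the clause headed by 'promised'; c-commands the reflexive but lies outside its binding domain — cannot bind it (Principle A).
— the villagers: subject of the clause headed by 'compared'; c-commands the reflexive within its binding domain — allowed (Principle A).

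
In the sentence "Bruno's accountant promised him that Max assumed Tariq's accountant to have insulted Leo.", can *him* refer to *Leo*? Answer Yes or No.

*him* is a pronoun; Principle B requires it to be free in its binding domain — the matrix clause.
— Leo: object of the clause headed by 'insulted'; is c-commanded by the pronoun; coreference would bind this R-expression — blocked (Principle C).

No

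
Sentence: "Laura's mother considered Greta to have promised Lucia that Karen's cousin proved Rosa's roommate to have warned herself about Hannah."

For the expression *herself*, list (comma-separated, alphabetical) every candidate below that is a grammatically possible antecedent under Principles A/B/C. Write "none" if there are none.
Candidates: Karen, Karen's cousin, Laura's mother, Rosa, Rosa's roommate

Rosa's roommate

*herself* is a reflexive; Principle A requires it to be bound within its binding domain — the clause headed by 'warned'.
— Karen: possessor inside the subject DP of the clause headed by 'proved'; does not c-command the reflexive — cannot bind it (Principle A).
— Karen's cousin: subject of the clause headed by 'proved'; c-commands the reflexive but lies outside its binding domain — cannot bind it (Principle A).
— Laura's mother: subject of the matrix clause; c-commands the reflexive but lies outside its binding domain — cannot bind it (Principle A).
— Rosa: possessor inside the subject DP of the clause headed by 'warned'; does not c-command the reflexive — cannot bind it (Principle A).
— Rosa's roommate: subject of the clause headed by 'warned'; c-commands the reflexive within its binding domain — allowed (Principle A).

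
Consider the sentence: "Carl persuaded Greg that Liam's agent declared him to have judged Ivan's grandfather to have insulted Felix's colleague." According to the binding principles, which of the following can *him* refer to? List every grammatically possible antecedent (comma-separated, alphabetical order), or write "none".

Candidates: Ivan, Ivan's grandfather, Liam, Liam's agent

*him* is a pronoun; Principle B requires it to be free in its binding domain — the clause headed by 'declared'.
— Ivan: possessor inside the subject DP of the clause headed by 'insulted'; is c-commanded by the pronoun; coreference would bind this R-expression — blocked (Principle C).
— Ivan's grandfather: subject of the clause headed by 'insulted'; is c-commanded by the pronoun; coreference would bind this R-expression — blocked (Principle C).
— Liam: possessor inside the subject DP of the clause headed by 'declared'; does not c-command the pronoun — Principle B does not apply; allowed.
— Liam's agent: subject of the clause headed by 'declared'; c-commands the pronoun within its binding domain — blocked (Principle B).

Liam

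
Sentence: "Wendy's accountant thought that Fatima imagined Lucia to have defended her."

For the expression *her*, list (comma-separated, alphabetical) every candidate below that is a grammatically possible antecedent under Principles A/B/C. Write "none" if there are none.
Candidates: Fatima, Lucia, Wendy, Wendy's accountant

*her* is a pronoun; Principle B requires it to be free in its binding domain — the clause headed by 'defended'.
— Fatima: subject of the clause headed by 'imagined'; c-commands the pronoun but lies outside its binding domain — allowed.
— Lucia: subject of the clause headed by 'defended'; c-commands the pronoun within its binding domain — blocked (Principle B).
— Wendy: possessor inside the subject DP of the matrix clause; does not c-command the pronoun — Principle B does not apply; allowed.
— Wendy's accountant: subject of the matrix clause; c-commands the pronoun but lies outside its binding domain — allowed.

Fatima, Wendy, Wendy's accountant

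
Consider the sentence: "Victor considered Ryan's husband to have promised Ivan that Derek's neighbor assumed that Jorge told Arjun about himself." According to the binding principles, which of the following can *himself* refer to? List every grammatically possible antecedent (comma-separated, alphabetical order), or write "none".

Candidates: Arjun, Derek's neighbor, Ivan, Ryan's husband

*himself* is a reflexive; Principle A requires it to be bound within its binding domain — the clause headed by 'told'.
— Arjun: object of the clause headed by 'told'; c-commands the reflexive within its binding domain — allowed (Principle A).
— Derek's neighbor: subject of the clause headed by 'assumed'; c-commands the reflexive but lies outside its binding domain — cannot bind it (Principle A).
— Ivan: object of the clause headed by 'promised'; c-commands the reflexive but lies outside its binding domain — cannot bind it (Principle A).
— Ryan's husband: subject of the clause headed by 'promised'; c-commands the reflexive but lies outside its binding domain — cannot bind it (Principle A).

Arjun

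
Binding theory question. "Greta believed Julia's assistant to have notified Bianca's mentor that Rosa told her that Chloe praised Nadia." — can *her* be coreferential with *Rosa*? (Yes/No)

*her* is a pronoun; Principle B requires it to be free in its binding domain — the clause headed by 'told'.
— Rosa: subject of the clause headed by 'told'; c-commands the pronoun within its binding domain — blocked (Principle B).

No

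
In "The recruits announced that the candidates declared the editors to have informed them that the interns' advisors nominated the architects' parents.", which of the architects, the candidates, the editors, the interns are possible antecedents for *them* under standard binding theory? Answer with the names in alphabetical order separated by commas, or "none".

*them* is a pronoun; Principle B requires it to be free in its binding domain — the clause headed by 'informed'.
— the architects: possessor inside the object DP of the clause headed by 'nominated'; is c-commanded by the pronoun; coreference would bind this R-expression — blocked (Principle C).
— the candidates: subject of the clause headed by 'declared'; c-commands the pronoun but lies outside its binding domain — allowed.
— the editors: subject of the clause headed by 'informed'; c-commands the pronoun within its binding domain — blocked (Principle B).
— the interns: possessor inside the subject DP of the clause headed by 'nominated'; is c-commanded by the pronoun; coreference would bind this R-expression — blocked (Principle C).

the candidates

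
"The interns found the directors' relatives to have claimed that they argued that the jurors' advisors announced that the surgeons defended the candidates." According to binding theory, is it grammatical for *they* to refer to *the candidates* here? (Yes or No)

*the candidates* is an R-expression; Principle C requires it to be free (not bound by any c-commanding expression).
— they: subject of the clause headed by 'argued'; the pronoun c-commands the R-expression — coreference blocked (Principle C).

No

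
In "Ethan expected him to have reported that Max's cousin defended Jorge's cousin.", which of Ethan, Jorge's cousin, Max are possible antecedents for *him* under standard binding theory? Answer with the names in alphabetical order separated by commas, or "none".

none

*him* is a pronoun; Principle B requires it to be free in its binding domain — the matrix clause.
— Ethan: subject of the matrix clause; c-commands the pronoun within its binding domain — blocked (Principle B).
— Jorge's cousin: object of the clause headed by 'defended'; is c-commanded by the pronoun; coreference would bind this R-expression — blocked (Principle C).
— Max: possessor inside the subject DP of the clause headed by 'defended'; is c-commanded by the pronoun; coreference would bind this R-expression — blocked (Principle C).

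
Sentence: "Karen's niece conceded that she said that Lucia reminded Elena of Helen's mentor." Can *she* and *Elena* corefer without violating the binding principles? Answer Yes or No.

*Elena* is an R-expression; Principle C requires it to be free (not bound by any c-commanding expression).
— she: subject of the clause headed by 'said'; the pronoun c-commands the R-expression — coreference blocked (Principle C).

No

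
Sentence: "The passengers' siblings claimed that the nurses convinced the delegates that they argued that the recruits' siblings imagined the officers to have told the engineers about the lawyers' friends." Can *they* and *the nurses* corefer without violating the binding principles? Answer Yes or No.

*the nurses* is an R-expression; Principle C requires it to be free (not bound by any c-commanding expression).
— they: subject of the clause headed by 'argued'; the pronoun does not c-command the R-expression — coreference allowed.

Yes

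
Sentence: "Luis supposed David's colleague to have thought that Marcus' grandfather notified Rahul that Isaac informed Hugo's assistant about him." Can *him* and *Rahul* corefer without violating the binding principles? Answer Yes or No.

Yes

*Rahul* is an R-expression; Principle C requires it to be free (not bound by any c-commanding expression).
— him: second object of the clause headed by 'informed'; the pronoun does not c-command the R-expression — coreference allowed.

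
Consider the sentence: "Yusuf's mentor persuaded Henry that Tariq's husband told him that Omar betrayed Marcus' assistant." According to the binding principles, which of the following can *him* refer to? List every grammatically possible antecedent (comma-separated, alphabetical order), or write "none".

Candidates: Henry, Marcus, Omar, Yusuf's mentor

Henry, Yusuf's mentor

*him* is a pronoun; Principle B requires it to be free in its binding domain — the clause headed by 'told'.
— Henry: object of the matrix clause; c-commands the pronoun but lies outside its binding domain — allowed.
— Marcus: possessor inside the object DP of the clause headed by 'betrayed'; is c-commanded by the pronoun; coreference would bind this R-expression — blocked (Principle C).
— Omar: subject of the clause headed by 'betrayed'; is c-commanded by the pronoun; coreference would bind this R-expression — blocked (Principle C).
— Yusuf's mentor: subject of the matrix clause; c-commands the pronoun but lies outside its binding domain — allowed.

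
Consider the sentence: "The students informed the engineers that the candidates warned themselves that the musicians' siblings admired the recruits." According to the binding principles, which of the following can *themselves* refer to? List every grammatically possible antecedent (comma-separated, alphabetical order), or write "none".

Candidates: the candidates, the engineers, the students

*themselves* is a reflexive; Principle A requires it to be bound within its binding domain — the clause headed by 'warned'.
— the candidates: subject of the clause headed by 'warned'; c-commands the reflexive within its binding domain — allowed (Principle A).
— the engineers: object of the matrix clause; c-commands the reflexive but lies outside its binding domain — cannot bind it (Principle A).
— the students: subject of the matrix clause; c-commands the reflexive but lies outside its binding domain — cannot bind it (Principle A).

the candidates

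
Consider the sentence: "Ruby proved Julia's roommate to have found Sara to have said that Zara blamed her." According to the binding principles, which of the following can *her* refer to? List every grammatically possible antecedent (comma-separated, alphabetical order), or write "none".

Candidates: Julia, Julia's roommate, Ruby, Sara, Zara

Julia, Julia's roommate, Ruby, Sara

*her* is a pronoun; Principle B requires it to be free in its binding domain — the clause headed by 'blamed'.
— Julia: possessor inside the subject DP of the clause headed by 'found'; does not c-command the pronoun — Principle B does not apply; allowed.
— Julia's roommate: subject of the clause headed by 'found'; c-commands the pronoun but lies outside its binding domain — allowed.
— Ruby: subject of the matrix clause; c-commands the pronoun but lies outside its binding domain — allowed.
— Sara: subject of the clause headed by 'said'; c-commands the pronoun but lies outside its binding domain — allowed.
— Zara: subject of the clause headed by 'blamed'; c-commands the pronoun within its binding domain — blocked (Principle B).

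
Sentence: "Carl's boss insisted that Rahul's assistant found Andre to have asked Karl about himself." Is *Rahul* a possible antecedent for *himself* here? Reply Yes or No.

No

*himself* is a reflexive; Principle A requires it to be bound within its binding domain — the clause headed by 'asked'.
— Rahul: possessor inside the subject DP of the clause headed by 'found'; does not c-command the reflexive — cannot bind it (Principle A).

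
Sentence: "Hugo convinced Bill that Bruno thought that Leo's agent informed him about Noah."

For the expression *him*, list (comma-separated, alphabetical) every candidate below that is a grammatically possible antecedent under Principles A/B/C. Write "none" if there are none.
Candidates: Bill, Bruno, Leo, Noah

*him* is a pronoun; Principle B requires it to be free in its binding domain — the clause headed by 'informed'.
— Bill: object of the matrix clause; c-commands the pronoun but lies outside its binding domain — allowed.
— Bruno: subject of the clause headed by 'thought'; c-commands the pronoun but lies outside its binding domain — allowed.
— Leo: possessor inside the subject DP of the clause headed by 'informed'; does not c-command the pronoun — Principle B does not apply; allowed.
— Noah: second object of the clause headed by 'informed'; is c-commanded by the pronoun; coreference would bind this R-expression — blocked (Principle C).

Bill, Bruno, Leo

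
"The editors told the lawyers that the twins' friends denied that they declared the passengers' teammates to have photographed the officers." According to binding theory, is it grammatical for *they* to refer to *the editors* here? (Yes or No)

Yes

*the editors* is an R-expression; Principle C requires it to be free (not bound by any c-commanding expression).
— they: subject of the clause headed by 'declared'; the pronoun does not c-command the R-expression — coreference allowed.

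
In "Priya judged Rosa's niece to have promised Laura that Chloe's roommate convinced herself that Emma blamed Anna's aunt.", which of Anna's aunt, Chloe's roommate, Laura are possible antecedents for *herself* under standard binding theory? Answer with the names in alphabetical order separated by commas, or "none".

Chloe's roommate

*herself* is a reflexive; Principle A requires it to be bound within its binding domain — the clause headed by 'convinced'.
— Anna's aunt: object of the clause headed by 'blamed'; does not c-command the reflexive — cannot bind it (Principle A).
— Chloe's roommate: subject of the clause headed by 'convinced'; c-commands the reflexive within its binding domain — allowed (Principle A).
— Laura: object of the clause headed by 'promised'; c-commands the reflexive but lies outside its binding domain — cannot bind it (Principle A).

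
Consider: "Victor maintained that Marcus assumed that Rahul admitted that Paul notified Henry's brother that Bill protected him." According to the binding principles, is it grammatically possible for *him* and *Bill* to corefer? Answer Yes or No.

No

*him* is a pronoun; Principle B requires it to be free in its binding domain — the clause headed by 'protected'.
— Bill: subject of the clause headed by 'protected'; c-commands the pronoun within its binding domain — blocked (Principle B).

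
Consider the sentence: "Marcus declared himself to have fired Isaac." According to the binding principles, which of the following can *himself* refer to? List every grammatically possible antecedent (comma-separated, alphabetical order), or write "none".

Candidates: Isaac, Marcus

*himself* is a reflexive; Principle A requires it to be bound within its binding domain — the matrix clause.
— Isaac: object of the clause headed by 'fired'; does not c-command the reflexive — cannot bind it (Principle A).
— Marcus: subject of the matrix clause; c-commands the reflexive within its binding domain — allowed (Principle A).

Marcus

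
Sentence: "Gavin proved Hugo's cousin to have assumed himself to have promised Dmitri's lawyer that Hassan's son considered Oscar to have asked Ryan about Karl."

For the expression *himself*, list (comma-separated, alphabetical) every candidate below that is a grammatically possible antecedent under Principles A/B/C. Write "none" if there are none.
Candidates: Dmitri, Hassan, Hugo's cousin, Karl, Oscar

*himself* is a reflexive; Principle A requires it to be bound within its binding domain — the clause headed by 'assumed'.
— Dmitri: possessor inside the object DP of the clause headed by 'promised'; does not c-command the reflexive — cannot bind it (Principle A).
— Hassan: possessor inside the subject DP of the clause headed by 'considered'; does not c-command the reflexive — cannot bind it (Principle A).
— Hugo's cousin: subject of the clause headed by 'assumed'; c-commands the reflexive within its binding domain — allowed (Principle A).
— Karl: second object of the clause headed by 'asked'; does not c-command the reflexive — cannot bind it (Principle A).
— Oscar: subject of the clause headed by 'asked'; does not c-command the reflexive — cannot bind it (Principle A).

Hugo's cousin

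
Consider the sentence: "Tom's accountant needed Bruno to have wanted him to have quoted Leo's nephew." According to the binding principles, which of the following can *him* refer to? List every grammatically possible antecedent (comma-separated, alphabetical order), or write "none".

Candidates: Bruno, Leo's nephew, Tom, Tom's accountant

Tom, Tom's accountant

*him* is a pronoun; Principle B requires it to be free in its binding domain — the clause headed by 'wanted'.
— Bruno: subject of the clause headed by 'wanted'; c-commands the pronoun within its binding domain — blocked (Principle B).
— Leo's nephew: object of the clause headed by 'quoted'; is c-commanded by the pronoun; coreference would bind this R-expression — blocked (Principle C).
— Tom: possessor inside the subject DP of the matrix clause; does not c-command the pronoun — Principle B does not apply; allowed.
— Tom's accountant: subject of the matrix clause; c-commands the pronoun but lies outside its binding domain — allowed.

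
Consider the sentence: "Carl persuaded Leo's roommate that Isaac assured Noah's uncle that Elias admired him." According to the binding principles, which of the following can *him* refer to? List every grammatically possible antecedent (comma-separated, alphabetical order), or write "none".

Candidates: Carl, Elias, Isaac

*him* is a pronoun; Principle B requires it to be free in its binding domain — the clause headed by 'admired'.
— Carl: subject of the matrix clause; c-commands the pronoun but lies outside its binding domain — allowed.
— Elias: subject of the clause headed by 'admired'; c-commands the pronoun within its binding domain — blocked (Principle B).
— Isaac: subject of the clause headed by 'assured'; c-commands the pronoun but lies outside its binding domain — allowed.

Carl, Isaac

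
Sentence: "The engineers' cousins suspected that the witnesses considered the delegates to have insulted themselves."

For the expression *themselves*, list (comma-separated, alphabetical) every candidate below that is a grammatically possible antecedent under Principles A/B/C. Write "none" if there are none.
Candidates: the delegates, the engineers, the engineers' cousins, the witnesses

the delegates

*themselves* is a reflexive; Principle A requires it to be bound within its binding domain — the clause headed by 'insulted'.
— the delegates: subject of the clause headed by 'insulted'; c-commands the reflexive within its binding domain — allowed (Principle A).
— the engineers: possessor inside the subject DP of the matrix clause; does not c-command the reflexive — cannot bind it (Principle A).
— the engineers' cousins: subject of the matrix clause; c-commands the reflexive but lies outside its binding domain — cannot bind it (Principle A).
— the witnesses: subject of the clause headed by 'considered'; c-commands the reflexive but lies outside its binding domain — cannot bind it (Principle A).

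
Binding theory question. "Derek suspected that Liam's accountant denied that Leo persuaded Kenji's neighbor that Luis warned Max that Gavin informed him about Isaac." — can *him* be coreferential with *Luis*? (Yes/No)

Yes

*him* is a pronoun; Principle B requires it to be free in its binding domain — the clause headed by 'informed'.
— Luis: subject of the clause headed by 'warned'; c-commands the pronoun but lies outside its binding domain — allowed.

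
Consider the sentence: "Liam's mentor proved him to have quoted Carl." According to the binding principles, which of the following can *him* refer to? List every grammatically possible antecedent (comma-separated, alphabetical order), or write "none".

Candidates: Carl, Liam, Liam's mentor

*him* is a pronoun; Principle B requires it to be free in its binding domain — the matrix clause.
— Carl: object of the clause headed by 'quoted'; is c-commanded by the pronoun; coreference would bind this R-expression — blocked (Principle C).
— Liam: possessor inside the subject DP of the matrix clause; does not c-command the pronoun — Principle B does not apply; allowed.
— Liam's mentor: subject of the matrix clause; c-commands the pronoun within its binding domain — blocked (Principle B).

Liam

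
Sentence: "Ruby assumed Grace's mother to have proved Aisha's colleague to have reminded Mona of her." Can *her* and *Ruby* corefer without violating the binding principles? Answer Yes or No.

Yes

*Ruby* is an R-expression; Principle C requires it to be free (not bound by any c-commanding expression).
— her: second object of the clause headed by 'reminded'; the pronoun does not c-command the R-expression — coreference allowed.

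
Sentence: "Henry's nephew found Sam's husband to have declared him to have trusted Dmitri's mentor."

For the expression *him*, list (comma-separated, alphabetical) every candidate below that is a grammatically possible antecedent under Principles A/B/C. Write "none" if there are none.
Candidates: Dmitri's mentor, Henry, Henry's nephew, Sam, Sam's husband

Henry, Henry's nephew, Sam

*him* is a pronoun; Principle B requires it to be free in its binding domain — the clause headed by 'declared'.
— Dmitri's mentor: object of the clause headed by 'trusted'; is c-commanded by the pronoun; coreference would bind this R-expression — blocked (Principle C).
— Henry: possessor inside the subject DP of the matrix clause; does not c-command the pronoun — Principle B does not apply; allowed.
— Henry's nephew: subject of the matrix clause; c-commands the pronoun but lies outside its binding domain — allowed.
— Sam: possessor inside the subject DP of the clause headed by 'declared'; does not c-command the pronoun — Principle B does not apply; allowed.
— Sam's husband: subject of the clause headed by 'declared'; c-commands the pronoun within its binding domain — blocked (Principle B).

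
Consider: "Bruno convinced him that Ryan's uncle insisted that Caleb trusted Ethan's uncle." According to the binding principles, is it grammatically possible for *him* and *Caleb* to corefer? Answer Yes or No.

*him* is a pronoun; Principle B requires it to be free in its binding domain — the matrix clause.
— Caleb: subject of the clause headed by 'trusted'; is c-commanded by the pronoun; coreference would bind this R-expression — blocked (Principle C).

No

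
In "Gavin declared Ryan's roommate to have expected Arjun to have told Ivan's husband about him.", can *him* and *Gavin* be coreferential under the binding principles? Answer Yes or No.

Yes

*Gavin* is an R-expression; Principle C requires it to be free (not bound by any c-commanding expression).
— him: second object of the clause headed by 'told'; the pronoun does not c-command the R-expression — coreference allowed.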